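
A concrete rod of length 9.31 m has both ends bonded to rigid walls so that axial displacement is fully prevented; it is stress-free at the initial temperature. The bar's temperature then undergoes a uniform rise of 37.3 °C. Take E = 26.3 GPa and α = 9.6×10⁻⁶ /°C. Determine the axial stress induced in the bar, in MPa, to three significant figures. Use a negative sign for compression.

Free thermal expansion αLΔT = 9.6e-6 · 9310 · 37.3 = 3.334 mm.
The walls impose strain ε = −(3.334)/9310 = -3.5808e-04; σ = Eε = 26300 · -3.5808e-04 = -9.418 MPa.

-9.42 MPa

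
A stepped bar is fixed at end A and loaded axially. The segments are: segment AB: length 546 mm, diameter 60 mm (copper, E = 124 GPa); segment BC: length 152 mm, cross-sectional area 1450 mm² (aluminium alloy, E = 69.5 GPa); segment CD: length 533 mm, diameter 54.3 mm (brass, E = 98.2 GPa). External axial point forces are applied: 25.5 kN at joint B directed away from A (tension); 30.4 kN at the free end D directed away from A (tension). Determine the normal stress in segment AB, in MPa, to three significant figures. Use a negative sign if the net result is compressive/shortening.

Internal axial forces (sectioning from the free end, tension +): N_CD = 30.4 kN, N_BC = 30.4 kN, N_AB = 55.9 kN.
A_AB = 2827 mm².
σ_AB = N_AB/A_AB = 55900/2827 = 19.77 MPa.

19.8 MPa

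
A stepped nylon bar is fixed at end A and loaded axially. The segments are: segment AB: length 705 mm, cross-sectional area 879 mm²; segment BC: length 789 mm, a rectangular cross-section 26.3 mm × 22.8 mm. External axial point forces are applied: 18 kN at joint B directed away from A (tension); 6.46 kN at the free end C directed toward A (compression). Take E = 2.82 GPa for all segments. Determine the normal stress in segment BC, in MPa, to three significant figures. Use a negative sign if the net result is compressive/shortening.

Internal axial forces (sectioning from the free end, tension +): N_BC = -6.46 kN, N_AB = 11.54 kN.
A_BC = 599.6 mm².
σ_BC = N_BC/A_BC = -6460/599.6 = -10.77 MPa.

-10.8 MPa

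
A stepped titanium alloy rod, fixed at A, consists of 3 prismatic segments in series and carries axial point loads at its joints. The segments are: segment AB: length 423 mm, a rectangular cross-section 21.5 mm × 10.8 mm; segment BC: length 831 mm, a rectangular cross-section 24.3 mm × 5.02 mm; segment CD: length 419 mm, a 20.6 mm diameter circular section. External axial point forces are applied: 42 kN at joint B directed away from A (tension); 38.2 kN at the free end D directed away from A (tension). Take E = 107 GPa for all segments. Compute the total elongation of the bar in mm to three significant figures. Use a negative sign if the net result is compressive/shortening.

Internal axial forces (sectioning from the free end, tension +): N_CD = 38.2 kN, N_BC = 38.2 kN, N_AB = 80.2 kN.
A_AB = 232.2 mm².
A_BC = 122 mm².
A_CD = 333.3 mm².
δ_AB = 80200·423/(232.2·107000) = 1.365 mm
δ_BC = 38200·831/(122·107000) = 2.432 mm
δ_CD = 38200·419/(333.3·107000) = 0.4488 mm
δ = Σδ_i = 4.246 mm.

4.25 mm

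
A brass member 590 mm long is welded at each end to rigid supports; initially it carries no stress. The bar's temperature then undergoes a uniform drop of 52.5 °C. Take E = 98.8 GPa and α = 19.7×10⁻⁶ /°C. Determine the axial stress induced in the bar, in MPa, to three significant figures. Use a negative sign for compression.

102 MPa

Free thermal expansion αLΔT = 19.7e-6 · 590 · -52.5 = -0.6102 mm.
The walls impose strain ε = −(-0.6102)/590 = 1.0342e-03; σ = Eε = 98800 · 1.0342e-03 = 102.2 MPa.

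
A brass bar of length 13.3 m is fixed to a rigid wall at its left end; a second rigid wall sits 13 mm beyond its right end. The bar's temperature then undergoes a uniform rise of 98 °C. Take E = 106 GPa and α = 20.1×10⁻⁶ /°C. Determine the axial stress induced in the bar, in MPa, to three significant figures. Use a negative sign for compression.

Free thermal expansion αLΔT = 20.1e-6 · 13300 · 98 = 26.2 mm.
The walls engage after the gap closes; constrained expansion = 26.2 − 13 = 13.2 mm.
The walls impose strain ε = −(13.2)/13300 = -9.9236e-04; σ = Eε = 106000 · -9.9236e-04 = -105.2 MPa.

-105 MPa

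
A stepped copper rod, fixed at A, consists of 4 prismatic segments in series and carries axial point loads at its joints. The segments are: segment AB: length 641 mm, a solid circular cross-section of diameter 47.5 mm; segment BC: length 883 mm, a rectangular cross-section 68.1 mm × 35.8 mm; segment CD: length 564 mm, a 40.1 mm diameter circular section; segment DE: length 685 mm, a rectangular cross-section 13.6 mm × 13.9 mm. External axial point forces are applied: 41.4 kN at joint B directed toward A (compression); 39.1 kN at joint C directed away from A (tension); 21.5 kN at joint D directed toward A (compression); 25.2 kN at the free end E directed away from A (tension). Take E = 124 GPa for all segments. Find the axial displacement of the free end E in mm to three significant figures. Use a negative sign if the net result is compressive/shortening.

Internal axial forces (sectioning from the free end, tension +): N_DE = 25.2 kN, N_CD = 3.7 kN, N_BC = 42.8 kN, N_AB = 1.4 kN.
A_AB = 1772 mm².
A_BC = 2438 mm².
A_CD = 1263 mm².
A_DE = 189 mm².
δ_AB = 1400·641/(1772·124000) = 0.004084 mm
δ_BC = 42800·883/(2438·124000) = 0.125 mm
δ_CD = 3700·564/(1263·124000) = 0.01333 mm
δ_DE = 25200·685/(189·124000) = 0.7364 mm
δ = Σδ_i = 0.8788 mm.

0.879 mm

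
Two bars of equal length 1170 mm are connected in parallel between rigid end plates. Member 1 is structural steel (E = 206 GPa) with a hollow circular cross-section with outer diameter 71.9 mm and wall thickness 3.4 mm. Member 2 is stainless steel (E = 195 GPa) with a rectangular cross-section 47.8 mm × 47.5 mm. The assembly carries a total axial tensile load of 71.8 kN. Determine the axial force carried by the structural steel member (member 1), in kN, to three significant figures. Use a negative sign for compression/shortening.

18.2 kN

A_1 = 731.7 mm².
A_2 = 2270 mm².
Equal strain + equilibrium ⇒ each member carries load in proportion to AE: A₁E₁ = 150700000 N, A₂E₂ = 442700000 N, ΣAE = 593500000 N.
F₁ = P·A₁E₁/ΣAE = 71800·150700000/593500000 = 18240 N.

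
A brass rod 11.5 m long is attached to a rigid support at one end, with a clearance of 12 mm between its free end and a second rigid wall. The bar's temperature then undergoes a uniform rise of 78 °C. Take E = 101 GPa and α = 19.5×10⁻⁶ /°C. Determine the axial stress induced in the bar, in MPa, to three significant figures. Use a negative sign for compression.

Free thermal expansion αLΔT = 19.5e-6 · 11500 · 78 = 17.49 mm.
The walls engage after the gap closes; constrained expansion = 17.49 − 12 = 5.491 mm.
The walls impose strain ε = −(5.491)/11500 = -4.7752e-04; σ = Eε = 101000 · -4.7752e-04 = -48.23 MPa.

-48.2 MPa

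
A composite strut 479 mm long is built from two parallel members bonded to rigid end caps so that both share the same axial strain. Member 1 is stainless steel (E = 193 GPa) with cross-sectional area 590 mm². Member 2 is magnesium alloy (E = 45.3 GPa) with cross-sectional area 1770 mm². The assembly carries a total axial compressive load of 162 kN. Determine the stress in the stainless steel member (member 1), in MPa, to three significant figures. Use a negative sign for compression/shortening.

-161 MPa

Equal strain + equilibrium ⇒ each member carries load in proportion to AE: A₁E₁ = 113900000 N, A₂E₂ = 80180000 N, ΣAE = 194100000 N.
σ₁ = P·E₁/ΣAE = -162000·193000/194100000 = -161.1 MPa.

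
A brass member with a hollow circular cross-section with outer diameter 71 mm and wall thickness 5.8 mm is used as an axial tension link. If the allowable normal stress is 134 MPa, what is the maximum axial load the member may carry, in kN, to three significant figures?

A = 1188 mm².
P_max = σ_allow · A = 134 · 1188 = 159200 N = 159.2 kN.

159 kN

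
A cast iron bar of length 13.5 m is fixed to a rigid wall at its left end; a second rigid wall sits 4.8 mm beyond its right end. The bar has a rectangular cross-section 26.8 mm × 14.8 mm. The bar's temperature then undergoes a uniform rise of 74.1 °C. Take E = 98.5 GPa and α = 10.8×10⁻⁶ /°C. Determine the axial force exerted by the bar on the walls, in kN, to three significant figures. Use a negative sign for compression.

-17.4 kN

Free thermal expansion αLΔT = 10.8e-6 · 13500 · 74.1 = 10.8 mm.
The walls engage after the gap closes; constrained expansion = 10.8 − 4.8 = 6.004 mm.
The walls impose strain ε = −(6.004)/13500 = -4.4472e-04; σ = Eε = 98500 · -4.4472e-04 = -43.81 MPa.
Wall reaction R = σ·A = -43.81·396.6 = -17370 N = -17.37 kN.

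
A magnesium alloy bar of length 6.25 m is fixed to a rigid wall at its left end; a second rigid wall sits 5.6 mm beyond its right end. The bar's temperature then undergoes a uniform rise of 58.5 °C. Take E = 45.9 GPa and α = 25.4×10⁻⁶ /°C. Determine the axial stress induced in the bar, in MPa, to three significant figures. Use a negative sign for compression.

Free thermal expansion αLΔT = 25.4e-6 · 6250 · 58.5 = 9.287 mm.
The walls engage after the gap closes; constrained expansion = 9.287 − 5.6 = 3.687 mm.
The walls impose strain ε = −(3.687)/6250 = -5.8990e-04; σ = Eε = 45900 · -5.8990e-04 = -27.08 MPa.

-27.1 MPa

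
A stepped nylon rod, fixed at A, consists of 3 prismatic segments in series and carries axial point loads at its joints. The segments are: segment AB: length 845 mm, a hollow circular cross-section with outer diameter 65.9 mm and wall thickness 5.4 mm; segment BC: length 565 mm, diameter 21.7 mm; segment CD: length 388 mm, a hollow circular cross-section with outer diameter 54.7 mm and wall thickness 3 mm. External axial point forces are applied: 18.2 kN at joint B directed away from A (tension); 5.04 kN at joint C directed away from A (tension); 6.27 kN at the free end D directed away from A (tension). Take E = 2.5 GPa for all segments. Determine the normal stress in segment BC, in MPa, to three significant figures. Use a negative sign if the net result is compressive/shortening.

30.6 MPa

Internal axial forces (sectioning from the free end, tension +): N_CD = 6.27 kN, N_BC = 11.31 kN, N_AB = 29.51 kN.
A_BC = 369.8 mm².
σ_BC = N_BC/A_BC = 11310/369.8 = 30.58 MPa.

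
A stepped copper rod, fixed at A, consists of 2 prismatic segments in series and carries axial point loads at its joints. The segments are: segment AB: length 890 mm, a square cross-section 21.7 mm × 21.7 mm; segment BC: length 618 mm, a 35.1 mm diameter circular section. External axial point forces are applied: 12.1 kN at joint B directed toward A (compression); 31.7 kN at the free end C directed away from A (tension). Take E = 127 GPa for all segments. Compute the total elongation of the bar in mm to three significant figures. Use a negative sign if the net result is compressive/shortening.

0.451 mm

Internal axial forces (sectioning from the free end, tension +): N_BC = 31.7 kN, N_AB = 19.6 kN.
A_AB = 470.9 mm².
A_BC = 967.6 mm².
δ_AB = 19600·890/(470.9·127000) = 0.2917 mm
δ_BC = 31700·618/(967.6·127000) = 0.1594 mm
δ = Σδ_i = 0.4511 mm.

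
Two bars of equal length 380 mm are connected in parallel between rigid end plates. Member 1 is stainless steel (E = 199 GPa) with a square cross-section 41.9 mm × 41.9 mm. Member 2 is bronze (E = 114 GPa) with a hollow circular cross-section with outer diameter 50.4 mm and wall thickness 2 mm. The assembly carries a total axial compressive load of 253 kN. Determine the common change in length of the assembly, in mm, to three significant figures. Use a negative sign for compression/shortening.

A_1 = 1756 mm².
A_2 = 304.1 mm².
Equal strain + equilibrium ⇒ each member carries load in proportion to AE: A₁E₁ = 349400000 N, A₂E₂ = 34670000 N, ΣAE = 384000000 N.
δ = PL/ΣAE = -253000·380/384000000 = -0.2503 mm.

-0.250 mm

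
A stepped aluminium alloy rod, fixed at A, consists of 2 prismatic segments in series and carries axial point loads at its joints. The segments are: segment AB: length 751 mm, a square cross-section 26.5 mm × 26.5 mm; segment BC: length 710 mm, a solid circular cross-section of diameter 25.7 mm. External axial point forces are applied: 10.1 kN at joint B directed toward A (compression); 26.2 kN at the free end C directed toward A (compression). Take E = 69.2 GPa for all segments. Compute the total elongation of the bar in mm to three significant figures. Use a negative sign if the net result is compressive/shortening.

Internal axial forces (sectioning from the free end, tension +): N_BC = -26.2 kN, N_AB = -36.3 kN.
A_AB = 702.2 mm².
A_BC = 518.7 mm².
δ_AB = -36300·751/(702.2·69200) = -0.561 mm
δ_BC = -26200·710/(518.7·69200) = -0.5182 mm
δ = Σδ_i = -1.079 mm.

-1.08 mm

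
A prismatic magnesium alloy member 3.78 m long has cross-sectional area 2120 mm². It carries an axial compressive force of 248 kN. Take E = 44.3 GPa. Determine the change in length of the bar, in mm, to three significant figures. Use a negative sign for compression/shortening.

-9.98 mm

δ_mech = NL/(AE) = -248000·3780/(2120·44300) = -9.982 mm.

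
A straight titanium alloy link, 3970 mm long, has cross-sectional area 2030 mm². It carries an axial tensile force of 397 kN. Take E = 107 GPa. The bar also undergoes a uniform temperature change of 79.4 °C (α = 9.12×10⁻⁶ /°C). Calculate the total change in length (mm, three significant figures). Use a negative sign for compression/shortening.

10.1 mm

δ_mech = NL/(AE) = 397000·3970/(2030·107000) = 7.256 mm.
δ_thermal = αLΔT = 9.12e-6·3970·79.4 = 2.875 mm.
δ = δ_mech + δ_thermal = 10.13 mm.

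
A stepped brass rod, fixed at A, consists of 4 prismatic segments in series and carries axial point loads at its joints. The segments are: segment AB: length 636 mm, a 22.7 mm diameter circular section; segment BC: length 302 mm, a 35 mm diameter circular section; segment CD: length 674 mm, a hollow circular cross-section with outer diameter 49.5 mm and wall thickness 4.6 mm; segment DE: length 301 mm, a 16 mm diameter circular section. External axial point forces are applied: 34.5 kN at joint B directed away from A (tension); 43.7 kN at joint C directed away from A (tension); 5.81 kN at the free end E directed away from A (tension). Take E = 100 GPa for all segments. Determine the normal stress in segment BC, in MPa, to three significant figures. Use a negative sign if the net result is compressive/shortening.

Internal axial forces (sectioning from the free end, tension +): N_DE = 5.81 kN, N_CD = 5.81 kN, N_BC = 49.51 kN, N_AB = 84.01 kN.
A_BC = 962.1 mm².
σ_BC = N_BC/A_BC = 49510/962.1 = 51.46 MPa.

51.5 MPa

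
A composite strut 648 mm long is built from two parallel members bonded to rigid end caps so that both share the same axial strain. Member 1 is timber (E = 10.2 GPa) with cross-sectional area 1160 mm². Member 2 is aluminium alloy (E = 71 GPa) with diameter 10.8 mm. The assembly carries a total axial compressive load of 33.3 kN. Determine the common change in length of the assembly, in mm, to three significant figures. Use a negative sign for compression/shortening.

-1.18 mm

A_2 = 91.61 mm².
Equal strain + equilibrium ⇒ each member carries load in proportion to AE: A₁E₁ = 11830000 N, A₂E₂ = 6504000 N, ΣAE = 18340000 N.
δ = PL/ΣAE = -33300·648/18340000 = -1.177 mm.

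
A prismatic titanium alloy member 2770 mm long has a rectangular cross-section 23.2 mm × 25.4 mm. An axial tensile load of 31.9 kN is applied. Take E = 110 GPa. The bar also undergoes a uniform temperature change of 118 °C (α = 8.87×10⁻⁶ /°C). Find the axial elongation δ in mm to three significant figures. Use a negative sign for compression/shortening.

4.26 mm

A = 589.3 mm².
δ_mech = NL/(AE) = 31900·2770/(589.3·110000) = 1.363 mm.
δ_thermal = αLΔT = 8.87e-6·2770·118 = 2.899 mm.
δ = δ_mech + δ_thermal = 4.262 mm.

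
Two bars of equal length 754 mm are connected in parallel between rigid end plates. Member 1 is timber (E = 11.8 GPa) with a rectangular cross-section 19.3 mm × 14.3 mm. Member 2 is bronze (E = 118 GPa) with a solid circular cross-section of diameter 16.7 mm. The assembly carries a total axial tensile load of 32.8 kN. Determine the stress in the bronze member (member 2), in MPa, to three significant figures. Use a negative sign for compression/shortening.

A_1 = 276 mm².
A_2 = 219 mm².
Equal strain + equilibrium ⇒ each member carries load in proportion to AE: A₁E₁ = 3257000 N, A₂E₂ = 25850000 N, ΣAE = 29100000 N.
σ₂ = P·E₂/ΣAE = 32800·118000/29100000 = 133 MPa.

133 MPa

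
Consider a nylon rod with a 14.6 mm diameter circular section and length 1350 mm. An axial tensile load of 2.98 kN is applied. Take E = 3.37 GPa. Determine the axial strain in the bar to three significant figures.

A = 167.4 mm².
σ = N/A = 17.8 MPa; ε = σ/E = 17.8/3370 = 5.282e-03.

0.00528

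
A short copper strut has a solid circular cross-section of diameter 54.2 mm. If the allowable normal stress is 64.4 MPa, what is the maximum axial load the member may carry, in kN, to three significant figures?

149 kN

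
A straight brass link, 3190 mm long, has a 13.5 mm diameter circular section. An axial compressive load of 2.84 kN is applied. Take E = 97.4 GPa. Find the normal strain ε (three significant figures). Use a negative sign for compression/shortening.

A = 143.1 mm².
σ = N/A = -19.84 MPa; ε = σ/E = -19.84/97400 = -2.037e-04.

-2.04e-04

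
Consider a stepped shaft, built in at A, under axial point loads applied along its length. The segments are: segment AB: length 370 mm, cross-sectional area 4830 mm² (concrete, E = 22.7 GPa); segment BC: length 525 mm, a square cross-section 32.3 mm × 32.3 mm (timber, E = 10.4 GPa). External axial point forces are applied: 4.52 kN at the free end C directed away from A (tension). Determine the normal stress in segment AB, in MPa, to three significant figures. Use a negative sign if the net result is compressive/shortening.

Internal axial forces (sectioning from the free end, tension +): N_BC = 4.52 kN, N_AB = 4.52 kN.
σ_AB = N_AB/A_AB = 4520/4830 = 0.9358 MPa.

0.936 MPa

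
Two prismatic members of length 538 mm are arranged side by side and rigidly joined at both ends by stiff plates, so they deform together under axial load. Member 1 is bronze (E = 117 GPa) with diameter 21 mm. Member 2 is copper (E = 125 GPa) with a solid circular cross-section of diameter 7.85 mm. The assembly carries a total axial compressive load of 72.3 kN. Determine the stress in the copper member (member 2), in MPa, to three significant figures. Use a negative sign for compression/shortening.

A_1 = 346.4 mm².
A_2 = 48.4 mm².
Equal strain + equilibrium ⇒ each member carries load in proportion to AE: A₁E₁ = 40520000 N, A₂E₂ = 6050000 N, ΣAE = 46570000 N.
σ₂ = P·E₂/ΣAE = -72300·125000/46570000 = -194 MPa.

-194 MPa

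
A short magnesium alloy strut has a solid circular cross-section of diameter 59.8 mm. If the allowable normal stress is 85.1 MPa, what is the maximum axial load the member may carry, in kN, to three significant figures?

239 kN

A = 2809 mm².
P_max = σ_allow · A = 85.1 · 2809 = 239000 N = 239 kN.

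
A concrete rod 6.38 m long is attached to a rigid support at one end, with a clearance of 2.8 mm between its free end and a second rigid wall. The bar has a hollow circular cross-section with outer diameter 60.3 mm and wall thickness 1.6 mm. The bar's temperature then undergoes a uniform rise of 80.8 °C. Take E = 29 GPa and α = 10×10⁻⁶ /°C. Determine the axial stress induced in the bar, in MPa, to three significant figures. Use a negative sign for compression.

-10.7 MPa

Free thermal expansion αLΔT = 10e-6 · 6380 · 80.8 = 5.155 mm.
The walls engage after the gap closes; constrained expansion = 5.155 − 2.8 = 2.355 mm.
The walls impose strain ε = −(2.355)/6380 = -3.6913e-04; σ = Eε = 29000 · -3.6913e-04 = -10.7 MPa.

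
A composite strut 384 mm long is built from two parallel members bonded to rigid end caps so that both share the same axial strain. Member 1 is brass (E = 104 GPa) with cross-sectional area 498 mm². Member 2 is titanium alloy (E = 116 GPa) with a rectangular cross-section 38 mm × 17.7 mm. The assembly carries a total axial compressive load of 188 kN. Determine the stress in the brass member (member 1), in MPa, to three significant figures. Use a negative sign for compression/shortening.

A_2 = 672.6 mm².
Equal strain + equilibrium ⇒ each member carries load in proportion to AE: A₁E₁ = 51790000 N, A₂E₂ = 78020000 N, ΣAE = 129800000 N.
σ₁ = P·E₁/ΣAE = -188000·104000/129800000 = -150.6 MPa.

-151 MPa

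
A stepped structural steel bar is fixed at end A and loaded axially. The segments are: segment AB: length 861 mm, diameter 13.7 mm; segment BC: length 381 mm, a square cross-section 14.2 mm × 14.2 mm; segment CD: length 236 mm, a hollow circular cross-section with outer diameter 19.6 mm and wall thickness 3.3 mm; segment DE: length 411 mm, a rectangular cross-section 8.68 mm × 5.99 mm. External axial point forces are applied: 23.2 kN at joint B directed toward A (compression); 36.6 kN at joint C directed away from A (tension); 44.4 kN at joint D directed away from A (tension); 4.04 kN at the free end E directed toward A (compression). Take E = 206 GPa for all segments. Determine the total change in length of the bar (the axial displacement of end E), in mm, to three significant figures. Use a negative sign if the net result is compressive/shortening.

2.35 mm

Internal axial forces (sectioning from the free end, tension +): N_DE = -4.04 kN, N_CD = 40.36 kN, N_BC = 76.96 kN, N_AB = 53.76 kN.
A_AB = 147.4 mm².
A_BC = 201.6 mm².
A_CD = 169 mm².
A_DE = 51.99 mm².
δ_AB = 53760·861/(147.4·206000) = 1.524 mm
δ_BC = 76960·381/(201.6·206000) = 0.7059 mm
δ_CD = 40360·236/(169·206000) = 0.2736 mm
δ_DE = -4040·411/(51.99·206000) = -0.155 mm
δ = Σδ_i = 2.349 mm.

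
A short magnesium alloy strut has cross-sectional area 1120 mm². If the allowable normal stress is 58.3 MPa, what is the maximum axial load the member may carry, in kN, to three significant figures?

65.3 kN

P_max = σ_allow · A = 58.3 · 1120 = 65300 N = 65.3 kN.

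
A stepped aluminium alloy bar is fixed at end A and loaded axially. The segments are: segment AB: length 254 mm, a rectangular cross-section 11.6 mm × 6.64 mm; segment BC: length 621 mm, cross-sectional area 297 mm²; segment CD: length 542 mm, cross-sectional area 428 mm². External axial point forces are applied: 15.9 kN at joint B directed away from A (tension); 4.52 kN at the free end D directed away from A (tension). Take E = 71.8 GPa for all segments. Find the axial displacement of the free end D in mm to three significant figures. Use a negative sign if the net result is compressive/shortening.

1.15 mm

Internal axial forces (sectioning from the free end, tension +): N_CD = 4.52 kN, N_BC = 4.52 kN, N_AB = 20.42 kN.
A_AB = 77.02 mm².
δ_AB = 20420·254/(77.02·71800) = 0.9379 mm
δ_BC = 4520·621/(297·71800) = 0.1316 mm
δ_CD = 4520·542/(428·71800) = 0.07972 mm
δ = Σδ_i = 1.149 mm.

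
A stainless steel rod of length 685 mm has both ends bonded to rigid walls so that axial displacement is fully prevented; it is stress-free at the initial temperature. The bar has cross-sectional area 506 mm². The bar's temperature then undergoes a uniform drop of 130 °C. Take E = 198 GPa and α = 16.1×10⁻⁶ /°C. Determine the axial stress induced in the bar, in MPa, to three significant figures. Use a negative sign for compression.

414 MPa

Free thermal expansion αLΔT = 16.1e-6 · 685 · -130 = -1.434 mm.
The walls impose strain ε = −(-1.434)/685 = 2.0930e-03; σ = Eε = 198000 · 2.0930e-03 = 414.4 MPa.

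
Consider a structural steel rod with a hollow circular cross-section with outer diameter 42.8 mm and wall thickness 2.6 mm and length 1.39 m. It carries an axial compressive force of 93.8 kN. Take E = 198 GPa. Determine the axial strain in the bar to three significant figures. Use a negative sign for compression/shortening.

-0.00144

A = 328.4 mm².
σ = N/A = -285.7 MPa; ε = σ/E = -285.7/198000 = -1.443e-03.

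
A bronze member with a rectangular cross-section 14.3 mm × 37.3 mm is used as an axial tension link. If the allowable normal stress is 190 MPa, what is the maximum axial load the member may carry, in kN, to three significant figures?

A = 533.4 mm².
P_max = σ_allow · A = 190 · 533.4 = 101300 N = 101.3 kN.

101 kN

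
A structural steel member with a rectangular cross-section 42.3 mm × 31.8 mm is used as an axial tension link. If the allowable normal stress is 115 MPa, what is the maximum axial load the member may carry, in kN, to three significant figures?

A = 1345 mm².
P_max = σ_allow · A = 115 · 1345 = 154700 N = 154.7 kN.

155 kN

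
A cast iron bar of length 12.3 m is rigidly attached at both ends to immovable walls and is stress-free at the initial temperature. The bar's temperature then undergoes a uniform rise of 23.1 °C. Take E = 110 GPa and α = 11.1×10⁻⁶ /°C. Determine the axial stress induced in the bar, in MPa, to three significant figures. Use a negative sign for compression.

-28.2 MPa

Free thermal expansion αLΔT = 11.1e-6 · 12300 · 23.1 = 3.154 mm.
The walls impose strain ε = −(3.154)/12300 = -2.5641e-04; σ = Eε = 110000 · -2.5641e-04 = -28.21 MPa.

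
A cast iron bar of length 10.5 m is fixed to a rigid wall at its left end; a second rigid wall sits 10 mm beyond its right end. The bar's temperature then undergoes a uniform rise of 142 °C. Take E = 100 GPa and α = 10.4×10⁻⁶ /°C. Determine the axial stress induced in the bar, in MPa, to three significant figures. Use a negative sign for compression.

-52.4 MPa

Free thermal expansion αLΔT = 10.4e-6 · 10500 · 142 = 15.51 mm.
The walls engage after the gap closes; constrained expansion = 15.51 − 10 = 5.506 mm.
The walls impose strain ε = −(5.506)/10500 = -5.2442e-04; σ = Eε = 100000 · -5.2442e-04 = -52.44 MPa.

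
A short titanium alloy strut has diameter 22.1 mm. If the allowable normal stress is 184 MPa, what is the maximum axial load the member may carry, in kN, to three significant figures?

70.6 kN

A = 383.6 mm².
P_max = σ_allow · A = 184 · 383.6 = 70580 N = 70.58 kN.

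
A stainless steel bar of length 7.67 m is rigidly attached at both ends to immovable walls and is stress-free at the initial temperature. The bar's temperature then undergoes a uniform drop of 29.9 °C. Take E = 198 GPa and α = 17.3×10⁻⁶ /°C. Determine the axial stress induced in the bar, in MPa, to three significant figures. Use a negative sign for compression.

102 MPa

Free thermal expansion αLΔT = 17.3e-6 · 7670 · -29.9 = -3.967 mm.
The walls impose strain ε = −(-3.967)/7670 = 5.1727e-04; σ = Eε = 198000 · 5.1727e-04 = 102.4 MPa.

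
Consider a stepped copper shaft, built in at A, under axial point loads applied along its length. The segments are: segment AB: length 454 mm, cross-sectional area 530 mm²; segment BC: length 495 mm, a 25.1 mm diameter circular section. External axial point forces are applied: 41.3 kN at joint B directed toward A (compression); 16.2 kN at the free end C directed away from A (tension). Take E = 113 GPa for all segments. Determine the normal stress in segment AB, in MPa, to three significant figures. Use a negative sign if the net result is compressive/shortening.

-47.4 MPa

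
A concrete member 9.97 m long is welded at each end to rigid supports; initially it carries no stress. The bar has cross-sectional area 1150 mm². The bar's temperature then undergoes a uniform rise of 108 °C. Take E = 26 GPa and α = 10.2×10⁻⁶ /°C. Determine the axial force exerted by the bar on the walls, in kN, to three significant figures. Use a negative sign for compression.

Free thermal expansion αLΔT = 10.2e-6 · 9970 · 108 = 10.98 mm.
The walls impose strain ε = −(10.98)/9970 = -1.1016e-03; σ = Eε = 26000 · -1.1016e-03 = -28.64 MPa.
Wall reaction R = σ·A = -28.64·1150 = -32940 N = -32.94 kN.

-32.9 kN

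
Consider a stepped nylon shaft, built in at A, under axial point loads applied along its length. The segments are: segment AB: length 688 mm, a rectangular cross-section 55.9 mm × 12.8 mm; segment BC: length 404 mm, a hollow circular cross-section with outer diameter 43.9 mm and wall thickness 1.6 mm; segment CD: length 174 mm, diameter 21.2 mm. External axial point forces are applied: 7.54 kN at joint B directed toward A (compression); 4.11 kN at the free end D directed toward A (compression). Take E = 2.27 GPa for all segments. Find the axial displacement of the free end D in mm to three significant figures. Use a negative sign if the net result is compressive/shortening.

Internal axial forces (sectioning from the free end, tension +): N_CD = -4.11 kN, N_BC = -4.11 kN, N_AB = -11.65 kN.
A_AB = 715.5 mm².
A_BC = 212.6 mm².
A_CD = 353 mm².
δ_AB = -11650·688/(715.5·2270) = -4.935 mm
δ_BC = -4110·404/(212.6·2270) = -3.44 mm
δ_CD = -4110·174/(353·2270) = -0.8925 mm
δ = Σδ_i = -9.267 mm.

-9.27 mm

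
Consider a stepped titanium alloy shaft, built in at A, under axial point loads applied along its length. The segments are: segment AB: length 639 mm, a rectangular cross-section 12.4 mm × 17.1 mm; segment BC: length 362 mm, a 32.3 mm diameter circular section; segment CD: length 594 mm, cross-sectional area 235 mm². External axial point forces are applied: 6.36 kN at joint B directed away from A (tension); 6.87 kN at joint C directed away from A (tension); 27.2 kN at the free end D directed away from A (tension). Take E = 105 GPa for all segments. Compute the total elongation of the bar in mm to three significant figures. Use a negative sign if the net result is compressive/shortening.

Internal axial forces (sectioning from the free end, tension +): N_CD = 27.2 kN, N_BC = 34.07 kN, N_AB = 40.43 kN.
A_AB = 212 mm².
A_BC = 819.4 mm².
δ_AB = 40430·639/(212·105000) = 1.16 mm
δ_BC = 34070·362/(819.4·105000) = 0.1433 mm
δ_CD = 27200·594/(235·105000) = 0.6548 mm
δ = Σδ_i = 1.959 mm.

1.96 mm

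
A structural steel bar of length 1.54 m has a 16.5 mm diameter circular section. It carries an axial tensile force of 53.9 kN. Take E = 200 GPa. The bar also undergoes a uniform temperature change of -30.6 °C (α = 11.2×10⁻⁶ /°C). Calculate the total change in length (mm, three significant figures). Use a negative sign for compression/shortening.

1.41 mm

A = 213.8 mm².
δ_mech = NL/(AE) = 53900·1540/(213.8·200000) = 1.941 mm.
δ_thermal = αLΔT = 11.2e-6·1540·-30.6 = -0.5278 mm.
δ = δ_mech + δ_thermal = 1.413 mm.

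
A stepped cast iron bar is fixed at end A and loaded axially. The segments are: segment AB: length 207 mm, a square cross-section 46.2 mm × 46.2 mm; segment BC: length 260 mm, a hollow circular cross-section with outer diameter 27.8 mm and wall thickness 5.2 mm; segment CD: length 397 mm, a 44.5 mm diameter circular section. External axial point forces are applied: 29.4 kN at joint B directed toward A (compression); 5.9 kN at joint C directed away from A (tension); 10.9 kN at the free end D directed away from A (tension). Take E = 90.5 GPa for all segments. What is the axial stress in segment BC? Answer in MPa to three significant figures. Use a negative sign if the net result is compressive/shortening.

Internal axial forces (sectioning from the free end, tension +): N_CD = 10.9 kN, N_BC = 16.8 kN, N_AB = -12.6 kN.
A_BC = 369.2 mm².
σ_BC = N_BC/A_BC = 16800/369.2 = 45.5 MPa.

45.5 MPa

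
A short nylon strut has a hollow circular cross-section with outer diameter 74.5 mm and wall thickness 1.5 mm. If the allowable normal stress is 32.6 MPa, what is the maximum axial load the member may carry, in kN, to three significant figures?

A = 344 mm².
P_max = σ_allow · A = 32.6 · 344 = 11210 N = 11.21 kN.

11.2 kN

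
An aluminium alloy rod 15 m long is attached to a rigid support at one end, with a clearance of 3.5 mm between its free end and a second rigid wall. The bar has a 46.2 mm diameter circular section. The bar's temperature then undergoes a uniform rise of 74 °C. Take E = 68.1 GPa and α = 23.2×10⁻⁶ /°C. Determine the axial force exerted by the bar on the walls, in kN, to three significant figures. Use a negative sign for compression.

-169 kN

Free thermal expansion αLΔT = 23.2e-6 · 15000 · 74 = 25.75 mm.
The walls engage after the gap closes; constrained expansion = 25.75 − 3.5 = 22.25 mm.
The walls impose strain ε = −(22.25)/15000 = -1.4835e-03; σ = Eε = 68100 · -1.4835e-03 = -101 MPa.
Wall reaction R = σ·A = -101·1676 = -169400 N = -169.4 kN.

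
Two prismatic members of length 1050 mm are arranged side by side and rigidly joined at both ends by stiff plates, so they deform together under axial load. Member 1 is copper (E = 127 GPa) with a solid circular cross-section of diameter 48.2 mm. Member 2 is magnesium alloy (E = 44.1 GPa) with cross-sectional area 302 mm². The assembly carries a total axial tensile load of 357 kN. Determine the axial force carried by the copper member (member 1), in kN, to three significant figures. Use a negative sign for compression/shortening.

A_1 = 1825 mm².
Equal strain + equilibrium ⇒ each member carries load in proportion to AE: A₁E₁ = 231700000 N, A₂E₂ = 13320000 N, ΣAE = 245100000 N.
F₁ = P·A₁E₁/ΣAE = 357000·231700000/245100000 = 337600 N.

338 kN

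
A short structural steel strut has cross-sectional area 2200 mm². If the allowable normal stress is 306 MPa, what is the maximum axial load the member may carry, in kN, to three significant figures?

P_max = σ_allow · A = 306 · 2200 = 673200 N = 673.2 kN.

673 kN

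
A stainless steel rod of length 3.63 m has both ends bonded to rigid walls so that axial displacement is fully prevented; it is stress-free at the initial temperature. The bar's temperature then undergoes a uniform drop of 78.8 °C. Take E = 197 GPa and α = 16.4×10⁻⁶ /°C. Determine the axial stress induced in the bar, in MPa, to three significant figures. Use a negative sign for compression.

255 MPa

Free thermal expansion αLΔT = 16.4e-6 · 3630 · -78.8 = -4.691 mm.
The walls impose strain ε = −(-4.691)/3630 = 1.2923e-03; σ = Eε = 197000 · 1.2923e-03 = 254.6 MPa.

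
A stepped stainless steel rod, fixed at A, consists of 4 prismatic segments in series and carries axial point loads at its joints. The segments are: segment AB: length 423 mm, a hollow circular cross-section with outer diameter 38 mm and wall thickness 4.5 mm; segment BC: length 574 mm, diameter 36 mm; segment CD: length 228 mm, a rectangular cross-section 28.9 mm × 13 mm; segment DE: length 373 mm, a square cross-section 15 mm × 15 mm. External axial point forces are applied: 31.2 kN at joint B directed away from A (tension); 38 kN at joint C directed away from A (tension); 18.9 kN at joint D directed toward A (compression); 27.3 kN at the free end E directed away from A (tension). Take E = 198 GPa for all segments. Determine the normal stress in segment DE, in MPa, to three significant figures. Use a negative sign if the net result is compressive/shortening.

Internal axial forces (sectioning from the free end, tension +): N_DE = 27.3 kN, N_CD = 8.4 kN, N_BC = 46.4 kN, N_AB = 77.6 kN.
A_DE = 225 mm².
σ_DE = N_DE/A_DE = 27300/225 = 121.3 MPa.

121 MPa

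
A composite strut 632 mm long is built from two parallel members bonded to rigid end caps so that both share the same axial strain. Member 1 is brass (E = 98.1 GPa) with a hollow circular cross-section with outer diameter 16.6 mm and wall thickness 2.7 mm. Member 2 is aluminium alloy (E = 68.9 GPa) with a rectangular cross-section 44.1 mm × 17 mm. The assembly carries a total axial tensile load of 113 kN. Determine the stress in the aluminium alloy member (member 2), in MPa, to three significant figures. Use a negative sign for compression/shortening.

A_1 = 117.9 mm².
A_2 = 749.7 mm².
Equal strain + equilibrium ⇒ each member carries load in proportion to AE: A₁E₁ = 11570000 N, A₂E₂ = 51650000 N, ΣAE = 63220000 N.
σ₂ = P·E₂/ΣAE = 113000·68900/63220000 = 123.2 MPa.

123 MPa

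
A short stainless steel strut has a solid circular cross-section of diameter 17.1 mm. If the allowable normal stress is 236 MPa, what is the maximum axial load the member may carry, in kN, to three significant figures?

A = 229.7 mm².
P_max = σ_allow · A = 236 · 229.7 = 54200 N = 54.2 kN.

54.2 kN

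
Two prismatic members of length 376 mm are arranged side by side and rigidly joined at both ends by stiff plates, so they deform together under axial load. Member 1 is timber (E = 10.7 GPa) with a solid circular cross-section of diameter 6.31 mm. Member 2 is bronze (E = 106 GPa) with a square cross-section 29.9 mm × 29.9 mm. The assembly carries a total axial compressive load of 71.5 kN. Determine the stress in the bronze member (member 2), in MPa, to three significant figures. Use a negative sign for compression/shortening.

-79.7 MPa

A_1 = 31.27 mm².
A_2 = 894 mm².
Equal strain + equilibrium ⇒ each member carries load in proportion to AE: A₁E₁ = 334600 N, A₂E₂ = 94770000 N, ΣAE = 95100000 N.
σ₂ = P·E₂/ΣAE = -71500·106000/95100000 = -79.7 MPa.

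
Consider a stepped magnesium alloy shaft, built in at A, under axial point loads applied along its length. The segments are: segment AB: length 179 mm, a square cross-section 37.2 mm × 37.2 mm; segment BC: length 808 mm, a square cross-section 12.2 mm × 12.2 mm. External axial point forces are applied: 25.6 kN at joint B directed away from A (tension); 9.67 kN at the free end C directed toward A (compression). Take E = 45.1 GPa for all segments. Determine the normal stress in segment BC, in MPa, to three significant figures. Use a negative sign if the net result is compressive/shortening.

-65.0 MPa

Internal axial forces (sectioning from the free end, tension +): N_BC = -9.67 kN, N_AB = 15.93 kN.
A_BC = 148.8 mm².
σ_BC = N_BC/A_BC = -9670/148.8 = -64.97 MPa.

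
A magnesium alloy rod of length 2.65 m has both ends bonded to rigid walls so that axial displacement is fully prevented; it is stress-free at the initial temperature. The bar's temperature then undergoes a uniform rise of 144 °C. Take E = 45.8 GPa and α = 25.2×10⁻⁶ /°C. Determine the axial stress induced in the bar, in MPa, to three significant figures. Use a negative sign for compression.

-166 MPa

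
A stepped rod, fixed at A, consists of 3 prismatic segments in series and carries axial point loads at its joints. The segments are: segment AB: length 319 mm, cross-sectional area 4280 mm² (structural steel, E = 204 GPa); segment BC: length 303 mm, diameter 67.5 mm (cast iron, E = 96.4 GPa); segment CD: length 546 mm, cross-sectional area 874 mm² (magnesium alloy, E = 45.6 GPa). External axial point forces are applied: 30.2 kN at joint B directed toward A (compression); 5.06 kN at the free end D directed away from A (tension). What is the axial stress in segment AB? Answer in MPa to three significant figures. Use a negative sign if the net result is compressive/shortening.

-5.87 MPa

Internal axial forces (sectioning from the free end, tension +): N_CD = 5.06 kN, N_BC = 5.06 kN, N_AB = -25.14 kN.
σ_AB = N_AB/A_AB = -25140/4280 = -5.874 MPa.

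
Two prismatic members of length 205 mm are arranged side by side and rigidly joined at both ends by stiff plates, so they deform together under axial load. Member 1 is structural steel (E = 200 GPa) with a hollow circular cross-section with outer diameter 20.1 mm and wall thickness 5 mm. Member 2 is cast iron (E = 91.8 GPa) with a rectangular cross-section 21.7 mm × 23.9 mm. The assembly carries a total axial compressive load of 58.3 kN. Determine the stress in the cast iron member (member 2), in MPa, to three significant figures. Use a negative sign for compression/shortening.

-56.3 MPa

A_1 = 237.2 mm².
A_2 = 518.6 mm².
Equal strain + equilibrium ⇒ each member carries load in proportion to AE: A₁E₁ = 47440000 N, A₂E₂ = 47610000 N, ΣAE = 95050000 N.
σ₂ = P·E₂/ΣAE = -58300·91800/95050000 = -56.31 MPa.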